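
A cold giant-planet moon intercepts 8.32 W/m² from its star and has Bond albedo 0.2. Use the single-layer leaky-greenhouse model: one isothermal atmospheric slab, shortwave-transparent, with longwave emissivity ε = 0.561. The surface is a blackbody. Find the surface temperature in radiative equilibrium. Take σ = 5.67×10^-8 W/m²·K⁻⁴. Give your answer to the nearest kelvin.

80 K

At the top of the atmosphere, σT_e⁴ = S(1−α)/4 = 1.664 W/m², giving T_e = 73.60 K.
Surface balance with a leaky layer gives σT_s⁴ = σT_e⁴·2/(2−ε), so T_s = T_e·[2/(2−0.561)]^(1/4) = 79.92 K.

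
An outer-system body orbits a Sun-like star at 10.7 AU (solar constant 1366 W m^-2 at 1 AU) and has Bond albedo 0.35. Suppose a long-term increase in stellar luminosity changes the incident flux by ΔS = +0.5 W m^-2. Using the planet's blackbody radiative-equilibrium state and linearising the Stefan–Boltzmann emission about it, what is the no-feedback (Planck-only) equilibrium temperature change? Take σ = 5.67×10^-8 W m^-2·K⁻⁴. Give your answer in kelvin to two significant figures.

0.80 K

By the inverse-square law, S = 1366/10.7² = 11.93 W m^-2.
Unperturbed T_e = [11.93·(1−0.35)/(4σ)]^¼ = 76.47 K.
ΔF = Δ[S(1−α)]/4 = (1−0.35)·+0.5/4 = 0.08125 W m^-2.
Linearising σT⁴ gives d(σT⁴)/dT = 4σT_e³ = 0.1014 W m^-2 per K.
ΔT₀ = ΔF/λ_P = 0.08125/0.1014 = 0.801 K.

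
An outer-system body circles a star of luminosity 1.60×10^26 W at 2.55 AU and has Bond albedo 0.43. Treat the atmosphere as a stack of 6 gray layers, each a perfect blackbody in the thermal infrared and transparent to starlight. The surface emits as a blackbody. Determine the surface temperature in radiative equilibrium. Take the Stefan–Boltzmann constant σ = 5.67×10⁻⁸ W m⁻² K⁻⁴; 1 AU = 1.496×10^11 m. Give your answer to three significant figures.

Orbital distance: d = 2.55 AU = 3.815×10^11 m.
Flux at the orbit: S = L/(4πd²) = 1.60×10^26/(4π·(3.81×10^11)²) = 87.49 W m⁻².
The effective emission temperature is T_e = [S(1−α)/(4σ)]^¼ = 121.8 K.
With N = 6 opaque layers, T_s = (N+1)^(1/4)·T_e = 7^(1/4)·121.8 = 198.1 K.

198 kelvin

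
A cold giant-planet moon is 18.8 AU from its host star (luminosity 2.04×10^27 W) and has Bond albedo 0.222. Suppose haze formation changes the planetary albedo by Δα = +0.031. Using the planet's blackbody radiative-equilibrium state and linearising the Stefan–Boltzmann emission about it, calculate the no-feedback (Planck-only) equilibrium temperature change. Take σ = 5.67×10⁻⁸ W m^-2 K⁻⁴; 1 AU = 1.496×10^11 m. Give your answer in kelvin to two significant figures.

d = 18.8 × 1.496×10^11 m = 2.812×10^12 m.
Spreading L over a sphere of radius d: S = 2.04×10^27/(4π·2.81×10^12²) = 20.52 W m^-2.
Unperturbed T_e = [20.52·(1−0.222)/(4σ)]^¼ = 91.60 K.
ΔF = −(S/4)Δα = −(20.52/4)×(+0.031) = -0.1591 W m^-2.
Planck response: λ_P = 4σT_e³ = 4·5.67×10⁻⁸·(91.60)³ = 0.1743 W m^-2/K.
Hence the no-feedback warming is ΔF/(4σT_e³) = -0.912 K.

-0.91 kelvin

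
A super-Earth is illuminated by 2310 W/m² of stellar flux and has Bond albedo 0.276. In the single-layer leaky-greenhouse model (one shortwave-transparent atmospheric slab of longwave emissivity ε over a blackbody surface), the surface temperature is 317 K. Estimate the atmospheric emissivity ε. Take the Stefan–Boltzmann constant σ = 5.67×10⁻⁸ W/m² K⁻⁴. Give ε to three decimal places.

TOA balance gives T_e = 293.0 K.
Since (2−ε)/2 = (T_e/T_s)⁴ = 0.7302, ε = 0.5395.

0.540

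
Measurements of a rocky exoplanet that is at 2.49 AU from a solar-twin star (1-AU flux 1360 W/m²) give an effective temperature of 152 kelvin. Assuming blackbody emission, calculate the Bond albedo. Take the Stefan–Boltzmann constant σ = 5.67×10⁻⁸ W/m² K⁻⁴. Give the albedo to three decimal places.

0.448

By the inverse-square law, S = 1360/2.49² = 219.4 W/m².
From σT⁴ = S(1−α)/4 we invert for α: 1−α = 4σT⁴/S.
σT⁴ = 30.27 W/m², so 4σT⁴ = 121.1 W/m².
1−α = 121.1/219.4 = 0.5519, so α = 0.4481.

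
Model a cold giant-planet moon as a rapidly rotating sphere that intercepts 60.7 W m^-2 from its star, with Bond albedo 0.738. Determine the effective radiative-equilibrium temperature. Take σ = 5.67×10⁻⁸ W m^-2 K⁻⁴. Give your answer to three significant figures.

91.5 kelvin

The planet absorbs (1−α)S over its disc πR² and re-emits over 4πR², so the mean absorbed flux is (1−0.738)·60.70/4 = 3.976 W m^-2.
Set σT⁴ = 3.976 → T = (3.976/σ)^(1/4) = 91.51 K.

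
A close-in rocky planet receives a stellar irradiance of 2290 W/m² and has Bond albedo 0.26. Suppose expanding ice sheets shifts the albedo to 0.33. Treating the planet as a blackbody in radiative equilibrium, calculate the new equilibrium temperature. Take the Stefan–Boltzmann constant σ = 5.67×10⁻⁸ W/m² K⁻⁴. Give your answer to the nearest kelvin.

New equilibrium: T₂ = [(1−0.33)·2290/(4σ)]^(1/4) = 286.8 K.

287 K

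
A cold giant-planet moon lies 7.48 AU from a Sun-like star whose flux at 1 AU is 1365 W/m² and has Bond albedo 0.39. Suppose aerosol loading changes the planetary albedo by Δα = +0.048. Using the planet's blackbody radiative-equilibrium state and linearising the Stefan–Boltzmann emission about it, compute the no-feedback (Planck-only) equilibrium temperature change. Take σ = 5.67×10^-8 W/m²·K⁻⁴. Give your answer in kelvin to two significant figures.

-1.8 K

Irradiance scales as 1/d², so S = 1365 W/m² × (1/7.48)² = 24.40 W/m².
The baseline emission temperature is T_e = 90.00 K.
The change in absorbed flux is Δ[S(1−α)/4] = −SΔα/4 = -0.2928 W/m².
Linearising σT⁴ gives d(σT⁴)/dT = 4σT_e³ = 0.1654 W/m² per K.
Hence the no-feedback warming is ΔF/(4σT_e³) = -1.77 K.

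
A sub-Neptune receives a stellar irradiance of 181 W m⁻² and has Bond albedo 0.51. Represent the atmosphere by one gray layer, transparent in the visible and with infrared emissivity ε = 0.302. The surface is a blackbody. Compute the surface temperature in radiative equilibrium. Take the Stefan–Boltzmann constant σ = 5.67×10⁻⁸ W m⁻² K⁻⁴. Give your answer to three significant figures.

At the top of the atmosphere, σT_e⁴ = S(1−α)/4 = 22.17 W m⁻², giving T_e = 140.6 K.
The surface balance (absorbed SW + ε·downward IR = σT_s⁴) with T_a⁴ = T_s⁴/2 reduces to T_s = T_e·[2/(2−ε)]^¼ = 146.5 K.

146 K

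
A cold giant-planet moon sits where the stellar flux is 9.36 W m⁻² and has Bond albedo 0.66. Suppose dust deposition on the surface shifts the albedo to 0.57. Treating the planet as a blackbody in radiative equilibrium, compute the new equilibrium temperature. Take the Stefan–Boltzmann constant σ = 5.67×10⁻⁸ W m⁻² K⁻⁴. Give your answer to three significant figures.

64.9 K

New equilibrium: T₂ = [(1−0.57)·9.360/(4σ)]^(1/4) = 64.90 K.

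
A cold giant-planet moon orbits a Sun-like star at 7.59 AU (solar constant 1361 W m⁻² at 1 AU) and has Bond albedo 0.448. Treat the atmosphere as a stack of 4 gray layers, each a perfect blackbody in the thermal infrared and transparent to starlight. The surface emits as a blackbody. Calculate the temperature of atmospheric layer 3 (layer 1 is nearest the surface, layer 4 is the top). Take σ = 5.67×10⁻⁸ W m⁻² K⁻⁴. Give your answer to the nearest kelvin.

104 K

Irradiance scales as 1/d², so S = 1361 W m⁻² × (1/7.59)² = 23.63 W m⁻².
OLR = S(1−α)/4 = 3.260 W m⁻²; the top layer radiates at T_e = 87.08 K.
The net upward flux σT_e⁴ is constant between every pair of levels, so T_k⁴ = (N+1−k)T_e⁴.
With k = 3: T_3 = (4+1−3)^¼·87.08 K = 103.6 K.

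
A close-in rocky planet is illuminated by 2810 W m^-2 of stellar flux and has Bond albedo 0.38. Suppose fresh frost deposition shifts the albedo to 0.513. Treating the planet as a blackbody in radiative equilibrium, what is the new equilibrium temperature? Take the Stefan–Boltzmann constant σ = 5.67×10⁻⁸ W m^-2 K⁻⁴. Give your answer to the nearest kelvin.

New equilibrium: T₂ = [(1−0.513)·2810/(4σ)]^(1/4) = 278.7 K.

279 K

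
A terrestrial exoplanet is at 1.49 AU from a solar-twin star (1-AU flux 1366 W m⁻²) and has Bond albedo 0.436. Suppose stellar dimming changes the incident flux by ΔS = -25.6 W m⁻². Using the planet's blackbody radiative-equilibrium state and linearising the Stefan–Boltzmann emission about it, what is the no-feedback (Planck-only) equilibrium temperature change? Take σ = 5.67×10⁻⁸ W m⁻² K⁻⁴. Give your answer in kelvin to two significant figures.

Flux at the orbit: S = 1366/(1.49)² = 615.3 W m⁻².
Unperturbed T_e = [615.3·(1−0.436)/(4σ)]^¼ = 197.8 K.
TOA radiative forcing: ΔF = (1−α)ΔS/4 = 0.564·(-25.6)/4 = -3.610 W m⁻².
Linearising σT⁴ gives d(σT⁴)/dT = 4σT_e³ = 1.755 W m⁻² per K.
Hence the no-feedback warming is ΔF/(4σT_e³) = -2.06 K.

-2.1 K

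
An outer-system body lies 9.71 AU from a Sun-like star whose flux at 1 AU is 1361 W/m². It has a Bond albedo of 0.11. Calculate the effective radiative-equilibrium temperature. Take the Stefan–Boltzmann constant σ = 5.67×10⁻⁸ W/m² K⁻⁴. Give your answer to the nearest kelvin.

Flux at the orbit: S = 1361/(9.71)² = 14.44 W/m².
Averaging over the sphere, the absorbed flux is S(1−α)/4 = 3.212 W/m².
Balancing against σT⁴: T = (3.212/5.67×10⁻⁸)^(1/4) = 86.75 K.

87 kelvin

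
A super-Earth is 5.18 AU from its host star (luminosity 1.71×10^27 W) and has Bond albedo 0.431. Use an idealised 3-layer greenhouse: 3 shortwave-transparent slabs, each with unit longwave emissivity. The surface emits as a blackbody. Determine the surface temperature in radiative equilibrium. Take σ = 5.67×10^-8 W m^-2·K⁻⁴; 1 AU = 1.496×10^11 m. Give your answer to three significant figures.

d = 5.18 × 1.496×10^11 m = 7.749×10^11 m.
Flux at the orbit: S = L/(4πd²) = 1.71×10^27/(4π·(7.75×10^11)²) = 226.6 W m^-2.
OLR = S(1−α)/4 = 32.23 W m^-2; the top layer radiates at T_e = 154.4 K.
With N = 3 opaque layers, T_s = (N+1)^(1/4)·T_e = 4^(1/4)·154.4 = 218.4 K.

218 K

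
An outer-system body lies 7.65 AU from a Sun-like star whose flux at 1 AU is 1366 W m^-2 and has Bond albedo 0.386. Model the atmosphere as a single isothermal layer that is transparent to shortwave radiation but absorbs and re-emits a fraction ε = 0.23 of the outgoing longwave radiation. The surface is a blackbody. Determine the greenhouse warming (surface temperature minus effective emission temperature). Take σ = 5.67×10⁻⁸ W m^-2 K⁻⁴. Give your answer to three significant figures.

By the inverse-square law, S = 1366/7.65² = 23.34 W m^-2.
The planet radiates to space at T_e = [S(1−α)/(4σ)]^(1/4) = 89.16 K.
The surface balance (absorbed SW + ε·downward IR = σT_s⁴) with T_a⁴ = T_s⁴/2 reduces to T_s = T_e·[2/(2−ε)]^¼ = 91.92 K.
The atmosphere warms the surface by 2.765 K.

2.77 K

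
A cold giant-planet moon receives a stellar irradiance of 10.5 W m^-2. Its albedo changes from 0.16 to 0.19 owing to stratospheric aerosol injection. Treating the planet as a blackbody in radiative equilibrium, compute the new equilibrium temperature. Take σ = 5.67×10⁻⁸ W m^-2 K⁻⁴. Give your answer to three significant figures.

78.3 kelvin

With the new albedo, S(1−α₂)/4 = 2.126 W m^-2, so T₂ = 78.25 K.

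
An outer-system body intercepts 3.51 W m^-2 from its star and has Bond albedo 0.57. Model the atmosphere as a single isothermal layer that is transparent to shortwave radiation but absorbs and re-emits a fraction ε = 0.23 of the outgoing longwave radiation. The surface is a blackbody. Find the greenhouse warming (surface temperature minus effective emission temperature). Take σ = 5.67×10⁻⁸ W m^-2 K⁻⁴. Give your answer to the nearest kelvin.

Effective emission temperature (TOA balance): σT_e⁴ = S(1−α)/4 = 0.3773 W m^-2 → T_e = 50.79 K.
The surface balance (absorbed SW + ε·downward IR = σT_s⁴) with T_a⁴ = T_s⁴/2 reduces to T_s = T_e·[2/(2−ε)]^¼ = 52.37 K.
Greenhouse warming: T_s − T_e = 1.575 K.

2 K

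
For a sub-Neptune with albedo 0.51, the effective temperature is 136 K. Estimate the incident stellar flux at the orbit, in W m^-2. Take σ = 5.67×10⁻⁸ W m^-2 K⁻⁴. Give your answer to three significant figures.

158 W m^-2

Invert the energy balance for S: S = 4σT⁴/(1−α).
σT⁴ = 5.67×10⁻⁸·(136)⁴ = 19.40 W m^-2.
S = 4·19.40/0.49 = 158.3 W m^-2.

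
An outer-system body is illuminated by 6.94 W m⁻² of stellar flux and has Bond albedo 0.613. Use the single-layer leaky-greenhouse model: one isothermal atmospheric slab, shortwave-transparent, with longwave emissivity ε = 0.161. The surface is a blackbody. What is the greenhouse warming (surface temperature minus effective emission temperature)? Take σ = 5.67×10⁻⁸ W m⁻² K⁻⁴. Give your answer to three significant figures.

1.24 K

Effective emission temperature (TOA balance): σT_e⁴ = S(1−α)/4 = 0.6714 W m⁻² → T_e = 58.66 K.
The surface balance (absorbed SW + ε·downward IR = σT_s⁴) with T_a⁴ = T_s⁴/2 reduces to T_s = T_e·[2/(2−ε)]^¼ = 59.91 K.
Greenhouse warming: T_s − T_e = 1.244 K.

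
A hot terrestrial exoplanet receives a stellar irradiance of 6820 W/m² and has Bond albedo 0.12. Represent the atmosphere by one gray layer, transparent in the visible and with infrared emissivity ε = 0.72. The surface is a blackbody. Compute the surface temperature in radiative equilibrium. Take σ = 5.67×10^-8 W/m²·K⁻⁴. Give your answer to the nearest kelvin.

451 K

The planet radiates to space at T_e = [S(1−α)/(4σ)]^(1/4) = 403.3 K.
Surface balance with a leaky layer gives σT_s⁴ = σT_e⁴·2/(2−ε), so T_s = T_e·[2/(2−0.72)]^(1/4) = 450.9 K.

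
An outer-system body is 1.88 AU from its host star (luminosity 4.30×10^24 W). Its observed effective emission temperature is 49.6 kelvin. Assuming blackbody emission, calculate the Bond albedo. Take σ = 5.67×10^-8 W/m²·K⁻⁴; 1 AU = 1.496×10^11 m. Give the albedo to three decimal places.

Orbital distance: d = 1.88 AU = 2.812×10^11 m.
S = L/(4πd²) = 4.326 W/m².
Energy balance: S(1−α)/4 = σT⁴, so 1−α = 4σT⁴/S.
σT⁴ = 0.3432 W/m², so 4σT⁴ = 1.373 W/m².
1−α = 1.373/4.326 = 0.3173, so α = 0.6827.

0.683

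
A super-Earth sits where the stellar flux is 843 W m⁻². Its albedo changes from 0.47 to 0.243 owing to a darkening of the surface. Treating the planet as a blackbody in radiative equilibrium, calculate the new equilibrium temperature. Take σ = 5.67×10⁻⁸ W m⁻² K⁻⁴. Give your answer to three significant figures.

T₂ = [S(1−α₂)/(4σ)]^(1/4) = [843.0·0.757/(4σ)]^(1/4) = 230.3 K.

230 K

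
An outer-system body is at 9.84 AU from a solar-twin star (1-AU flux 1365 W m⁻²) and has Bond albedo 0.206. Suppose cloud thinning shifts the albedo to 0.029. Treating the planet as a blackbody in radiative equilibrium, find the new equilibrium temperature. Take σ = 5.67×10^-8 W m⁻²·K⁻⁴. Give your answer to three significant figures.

By the inverse-square law, S = 1365/9.84² = 14.10 W m⁻².
T₂ = [S(1−α₂)/(4σ)]^(1/4) = [14.10·0.971/(4σ)]^(1/4) = 88.14 K.

88.1 kelvin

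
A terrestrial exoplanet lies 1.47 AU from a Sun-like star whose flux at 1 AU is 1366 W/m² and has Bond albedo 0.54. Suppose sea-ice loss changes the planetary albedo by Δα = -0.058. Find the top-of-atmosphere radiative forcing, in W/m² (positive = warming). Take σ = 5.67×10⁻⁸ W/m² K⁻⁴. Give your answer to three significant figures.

Irradiance scales as 1/d², so S = 1366 W/m² × (1/1.47)² = 632.1 W/m².
The change in absorbed flux is Δ[S(1−α)/4] = −SΔα/4 = 9.166 W/m².

9.17 W/m²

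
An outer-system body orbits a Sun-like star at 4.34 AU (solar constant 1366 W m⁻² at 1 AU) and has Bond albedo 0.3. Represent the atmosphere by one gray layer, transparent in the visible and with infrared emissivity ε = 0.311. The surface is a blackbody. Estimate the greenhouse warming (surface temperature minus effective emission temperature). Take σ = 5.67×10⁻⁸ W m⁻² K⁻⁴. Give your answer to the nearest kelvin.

5 K

By the inverse-square law, S = 1366/4.34² = 72.52 W m⁻².
The planet radiates to space at T_e = [S(1−α)/(4σ)]^(1/4) = 122.3 K.
The surface balance (absorbed SW + ε·downward IR = σT_s⁴) with T_a⁴ = T_s⁴/2 reduces to T_s = T_e·[2/(2−ε)]^¼ = 127.6 K.
Greenhouse warming: T_s − T_e = 5.279 K.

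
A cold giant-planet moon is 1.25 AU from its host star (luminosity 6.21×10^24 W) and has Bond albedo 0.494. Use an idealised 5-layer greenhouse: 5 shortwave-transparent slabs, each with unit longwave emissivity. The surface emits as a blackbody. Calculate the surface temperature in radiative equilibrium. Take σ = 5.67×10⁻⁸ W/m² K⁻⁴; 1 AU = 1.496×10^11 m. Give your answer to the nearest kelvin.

Orbital distance: d = 1.25 AU = 1.870×10^11 m.
S = L/(4πd²) = 14.13 W/m².
The effective emission temperature is T_e = [S(1−α)/(4σ)]^¼ = 74.93 K.
Layer-by-layer balance gives σT_s⁴ = (N+1)σT_e⁴, so T_s = 6^¼·74.93 = 117.3 K.

117 K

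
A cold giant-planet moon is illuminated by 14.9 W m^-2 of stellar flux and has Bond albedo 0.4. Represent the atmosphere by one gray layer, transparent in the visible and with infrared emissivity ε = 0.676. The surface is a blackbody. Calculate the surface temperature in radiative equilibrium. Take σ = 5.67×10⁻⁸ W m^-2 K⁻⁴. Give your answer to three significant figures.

87.8 K

Effective emission temperature (TOA balance): σT_e⁴ = S(1−α)/4 = 2.235 W m^-2 → T_e = 79.24 K.
For a single slab of emissivity ε, T_s⁴ = 2T_e⁴/(2−ε); thus T_s = 79.24·(1.511)^(1/4) = 87.84 K.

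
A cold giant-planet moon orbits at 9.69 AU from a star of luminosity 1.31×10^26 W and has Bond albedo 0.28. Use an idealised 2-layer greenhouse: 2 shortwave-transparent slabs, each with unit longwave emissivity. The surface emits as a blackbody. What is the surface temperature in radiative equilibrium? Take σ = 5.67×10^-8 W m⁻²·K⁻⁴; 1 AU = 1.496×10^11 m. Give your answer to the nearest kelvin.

83 K

d = 9.69 × 1.496×10^11 m = 1.450×10^12 m.
Flux at the orbit: S = L/(4πd²) = 1.31×10^26/(4π·(1.45×10^12)²) = 4.961 W m⁻².
OLR = S(1−α)/4 = 0.8929 W m⁻²; the top layer radiates at T_e = 63.00 K.
With N = 2 opaque layers, T_s = (N+1)^(1/4)·T_e = 3^(1/4)·63.00 = 82.91 K.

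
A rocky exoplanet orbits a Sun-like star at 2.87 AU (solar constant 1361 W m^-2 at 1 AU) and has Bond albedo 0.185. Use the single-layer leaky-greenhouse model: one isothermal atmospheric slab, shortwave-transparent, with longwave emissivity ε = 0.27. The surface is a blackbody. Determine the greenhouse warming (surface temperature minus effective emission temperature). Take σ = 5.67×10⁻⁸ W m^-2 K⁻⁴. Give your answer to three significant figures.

5.76 K

Flux at the orbit: S = 1361/(2.87)² = 165.2 W m^-2.
Effective emission temperature (TOA balance): σT_e⁴ = S(1−α)/4 = 33.67 W m^-2 → T_e = 156.1 K.
Surface balance with a leaky layer gives σT_s⁴ = σT_e⁴·2/(2−ε), so T_s = T_e·[2/(2−0.27)]^(1/4) = 161.9 K.
Greenhouse warming: T_s − T_e = 5.763 K.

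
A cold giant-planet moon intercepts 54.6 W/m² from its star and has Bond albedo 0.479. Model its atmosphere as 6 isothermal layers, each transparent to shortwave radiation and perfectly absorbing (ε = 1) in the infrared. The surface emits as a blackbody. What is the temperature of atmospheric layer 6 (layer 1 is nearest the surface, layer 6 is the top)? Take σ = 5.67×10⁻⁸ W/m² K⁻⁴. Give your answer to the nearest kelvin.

Top-of-atmosphere balance: σT_e⁴ = S(1−α)/4 = 7.112 W/m² → T_e = 105.8 K.
Each opaque layer satisfies 2T_j⁴ = T_{j−1}⁴ + T_{j+1}⁴, giving T_k⁴ = (N+1−k)T_e⁴.
T_6 = (1)^(1/4)·105.8 = 105.8 K.

106 kelvin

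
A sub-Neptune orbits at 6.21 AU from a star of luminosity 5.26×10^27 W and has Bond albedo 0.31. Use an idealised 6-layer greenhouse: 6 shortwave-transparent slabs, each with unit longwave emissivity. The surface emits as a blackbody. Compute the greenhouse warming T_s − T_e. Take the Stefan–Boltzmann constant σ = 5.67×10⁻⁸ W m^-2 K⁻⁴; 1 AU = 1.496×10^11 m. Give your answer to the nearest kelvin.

Orbital distance: d = 6.21 AU = 9.290×10^11 m.
S = L/(4πd²) = 485.0 W m^-2.
Top-of-atmosphere balance: σT_e⁴ = S(1−α)/4 = 83.66 W m^-2 → T_e = 196.0 K.
Surface: T_s = (7)^¼·T_e = 318.8 K.
So the greenhouse effect raises the surface by 318.8 − 196.0 = 122.8 K.

123 K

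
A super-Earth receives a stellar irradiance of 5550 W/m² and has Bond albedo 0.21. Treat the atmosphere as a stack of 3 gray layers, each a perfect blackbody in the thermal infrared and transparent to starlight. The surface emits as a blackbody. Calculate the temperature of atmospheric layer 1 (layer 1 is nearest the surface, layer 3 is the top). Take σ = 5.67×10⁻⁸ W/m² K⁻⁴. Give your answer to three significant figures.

491 K

The effective emission temperature is T_e = [S(1−α)/(4σ)]^¼ = 372.9 K.
The net upward flux σT_e⁴ is constant between every pair of levels, so T_k⁴ = (N+1−k)T_e⁴.
With k = 1: T_1 = (3+1−1)^¼·372.9 K = 490.7 K.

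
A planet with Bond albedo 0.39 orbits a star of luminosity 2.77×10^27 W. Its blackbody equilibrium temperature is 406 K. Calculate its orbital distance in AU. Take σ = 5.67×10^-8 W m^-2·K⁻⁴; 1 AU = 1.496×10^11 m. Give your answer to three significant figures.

0.987 AU

Required flux: S = 4σT⁴/(1−α) = 10100 W m^-2.
From L = 4πd²S, d = √(2.77×10^27/(4π·10100)) = 1.477×10^11 m = 0.9874 AU.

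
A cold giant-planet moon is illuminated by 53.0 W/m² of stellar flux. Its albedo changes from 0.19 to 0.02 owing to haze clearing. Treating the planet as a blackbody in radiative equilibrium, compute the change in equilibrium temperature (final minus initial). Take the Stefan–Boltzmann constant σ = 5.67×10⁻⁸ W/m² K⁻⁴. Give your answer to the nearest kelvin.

6 K

Initial: T₁ = [S(1−0.19)/(4σ)]^(1/4) = 117.3 K.
After:  T₂ = [53.00·0.98/(4σ)]^(1/4) = 123.0 K.
Change: 123.0 − 117.3 = 5.722 K.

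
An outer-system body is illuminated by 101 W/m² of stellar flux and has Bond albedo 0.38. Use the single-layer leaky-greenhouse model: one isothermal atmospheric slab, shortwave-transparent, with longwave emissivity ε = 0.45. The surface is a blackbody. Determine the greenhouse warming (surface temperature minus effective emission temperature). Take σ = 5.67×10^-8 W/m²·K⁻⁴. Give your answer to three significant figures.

8.48 K

The planet radiates to space at T_e = [S(1−α)/(4σ)]^(1/4) = 128.9 K.
The surface balance (absorbed SW + ε·downward IR = σT_s⁴) with T_a⁴ = T_s⁴/2 reduces to T_s = T_e·[2/(2−ε)]^¼ = 137.4 K.
T_s − T_e = 137.4 − 128.9 = 8.482 K.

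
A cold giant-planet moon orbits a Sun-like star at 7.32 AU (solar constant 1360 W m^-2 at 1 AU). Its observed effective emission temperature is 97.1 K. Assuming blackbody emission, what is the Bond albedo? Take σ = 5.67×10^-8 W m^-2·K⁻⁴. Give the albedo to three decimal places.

By the inverse-square law, S = 1360/7.32² = 25.38 W m^-2.
From σT⁴ = S(1−α)/4 we invert for α: 1−α = 4σT⁴/S.
4σT⁴ = 4·5.67×10⁻⁸·(97.1)⁴ = 20.16 W m^-2.
1−α = 20.16/25.38 = 0.7943, so α = 0.2057.

0.206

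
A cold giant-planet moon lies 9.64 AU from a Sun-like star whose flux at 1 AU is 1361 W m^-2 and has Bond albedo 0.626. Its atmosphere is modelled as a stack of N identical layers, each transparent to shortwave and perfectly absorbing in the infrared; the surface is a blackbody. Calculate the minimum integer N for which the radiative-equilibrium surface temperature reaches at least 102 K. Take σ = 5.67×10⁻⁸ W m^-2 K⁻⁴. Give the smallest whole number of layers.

Flux at the orbit: S = 1361/(9.64)² = 14.65 W m^-2.
OLR = S(1−α)/4 = 1.369 W m^-2; the top layer radiates at T_e = 70.10 K.
T_s = (N+1)^(1/4)·T_e ≥ 102 K requires N+1 ≥ (T_s/T_e)⁴ = (102/70.10)⁴ = 4.482.
The minimum whole number is N = 4.

4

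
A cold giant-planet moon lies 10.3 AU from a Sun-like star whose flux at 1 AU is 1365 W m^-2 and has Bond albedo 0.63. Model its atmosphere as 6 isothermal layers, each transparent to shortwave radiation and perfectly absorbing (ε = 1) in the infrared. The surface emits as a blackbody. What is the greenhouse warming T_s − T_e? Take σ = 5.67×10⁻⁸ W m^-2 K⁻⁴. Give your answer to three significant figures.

42.4 K

Flux at the orbit: S = 1365/(10.3)² = 12.87 W m^-2.
Top-of-atmosphere balance: σT_e⁴ = S(1−α)/4 = 1.190 W m^-2 → T_e = 67.69 K.
Surface: T_s = (7)^¼·T_e = 110.1 K.
Warming: T_s − T_e = 42.41 K.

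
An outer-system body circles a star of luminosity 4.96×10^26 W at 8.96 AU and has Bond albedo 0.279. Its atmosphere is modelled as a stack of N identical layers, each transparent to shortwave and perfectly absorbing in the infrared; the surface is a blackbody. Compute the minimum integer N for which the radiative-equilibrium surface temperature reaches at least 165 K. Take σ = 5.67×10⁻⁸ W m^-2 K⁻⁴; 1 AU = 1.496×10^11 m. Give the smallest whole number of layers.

Orbital distance: d = 8.96 AU = 1.340×10^12 m.
S = L/(4πd²) = 21.97 W m^-2.
OLR = S(1−α)/4 = 3.960 W m^-2; the top layer radiates at T_e = 91.42 K.
Since T_s⁴ = (N+1)T_e⁴, we need N ≥ (T_s/T_e)⁴ − 1 = 9.613.
The minimum whole number is N = 10.

10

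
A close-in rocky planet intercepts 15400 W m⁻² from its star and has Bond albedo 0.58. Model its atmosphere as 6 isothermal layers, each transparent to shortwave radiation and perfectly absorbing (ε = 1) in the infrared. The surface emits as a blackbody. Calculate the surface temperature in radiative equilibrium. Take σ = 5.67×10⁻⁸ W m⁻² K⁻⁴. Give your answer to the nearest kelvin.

668 K

Top-of-atmosphere balance: σT_e⁴ = S(1−α)/4 = 1617 W m⁻² → T_e = 410.9 K.
Layer-by-layer balance gives σT_s⁴ = (N+1)σT_e⁴, so T_s = 7^¼·410.9 = 668.4 K.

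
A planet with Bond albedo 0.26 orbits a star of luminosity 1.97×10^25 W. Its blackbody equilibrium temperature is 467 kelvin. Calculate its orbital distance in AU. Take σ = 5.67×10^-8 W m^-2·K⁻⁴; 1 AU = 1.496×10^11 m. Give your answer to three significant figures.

The flux needed for this T is 4σT⁴/(1−0.26) = 14580 W m^-2.
From L = 4πd²S, d = √(1.97×10^25/(4π·14580)) = 1.037×10^10 m = 0.06932 AU.

0.0693 AU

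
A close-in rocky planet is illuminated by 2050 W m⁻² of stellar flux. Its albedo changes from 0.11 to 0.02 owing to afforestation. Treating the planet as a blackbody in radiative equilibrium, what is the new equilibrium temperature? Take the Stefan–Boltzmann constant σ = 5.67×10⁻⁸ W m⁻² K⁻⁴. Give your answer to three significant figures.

307 kelvin

With the new albedo, S(1−α₂)/4 = 502.2 W m⁻², so T₂ = 306.8 K.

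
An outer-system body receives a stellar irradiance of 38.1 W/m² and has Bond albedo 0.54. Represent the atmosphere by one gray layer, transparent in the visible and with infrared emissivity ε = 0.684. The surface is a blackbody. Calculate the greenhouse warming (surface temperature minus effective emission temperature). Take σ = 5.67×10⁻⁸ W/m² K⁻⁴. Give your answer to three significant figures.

Effective emission temperature (TOA balance): σT_e⁴ = S(1−α)/4 = 4.381 W/m² → T_e = 93.76 K.
For a single slab of emissivity ε, T_s⁴ = 2T_e⁴/(2−ε); thus T_s = 93.76·(1.52)^(1/4) = 104.1 K.
T_s − T_e = 104.1 − 93.76 = 10.34 K.

10.3 K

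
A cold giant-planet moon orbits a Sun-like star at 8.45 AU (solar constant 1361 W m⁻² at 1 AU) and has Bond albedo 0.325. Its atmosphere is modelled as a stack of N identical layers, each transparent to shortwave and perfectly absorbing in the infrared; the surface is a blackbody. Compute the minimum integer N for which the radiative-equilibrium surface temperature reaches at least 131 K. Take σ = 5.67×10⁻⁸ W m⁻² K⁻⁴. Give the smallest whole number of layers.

Irradiance scales as 1/d², so S = 1361 W m⁻² × (1/8.45)² = 19.06 W m⁻².
The effective emission temperature is T_e = [S(1−α)/(4σ)]^¼ = 86.79 K.
T_s = (N+1)^(1/4)·T_e ≥ 131 K requires N+1 ≥ (T_s/T_e)⁴ = (131/86.79)⁴ = 5.191.
Rounding up, N = 5.

5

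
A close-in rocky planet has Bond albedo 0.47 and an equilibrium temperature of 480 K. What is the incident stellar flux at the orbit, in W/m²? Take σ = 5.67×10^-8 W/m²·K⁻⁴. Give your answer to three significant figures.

From S(1−α)/4 = σT⁴: S = 4σT⁴/(1−α).
σT⁴ = 5.67×10⁻⁸·(480)⁴ = 3010 W/m².
S = 4·3010/0.53 = 22720 W/m².

22700 W/m²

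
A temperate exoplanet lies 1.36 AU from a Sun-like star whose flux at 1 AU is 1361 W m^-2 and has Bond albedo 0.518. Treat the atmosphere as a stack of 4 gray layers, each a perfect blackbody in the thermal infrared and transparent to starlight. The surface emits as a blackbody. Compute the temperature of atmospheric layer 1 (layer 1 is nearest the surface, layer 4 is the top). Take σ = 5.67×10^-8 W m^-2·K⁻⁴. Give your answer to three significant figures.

Irradiance scales as 1/d², so S = 1361 W m^-2 × (1/1.36)² = 735.8 W m^-2.
The effective emission temperature is T_e = [S(1−α)/(4σ)]^¼ = 198.9 K.
In the N-layer model, layer k (counted from the surface) has T_k = (N+1−k)^(1/4)·T_e.
T_1 = (4)^(1/4)·198.9 = 281.2 K.

281 kelvin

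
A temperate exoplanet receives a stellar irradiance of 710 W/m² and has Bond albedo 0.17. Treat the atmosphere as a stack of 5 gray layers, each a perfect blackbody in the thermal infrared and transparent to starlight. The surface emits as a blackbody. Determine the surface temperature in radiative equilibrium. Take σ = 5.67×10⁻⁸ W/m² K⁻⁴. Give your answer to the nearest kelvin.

353 K

OLR = S(1−α)/4 = 147.3 W/m²; the top layer radiates at T_e = 225.8 K.
For an N-layer opaque stack, T_s⁴ = (N+1)T_e⁴, hence T_s = (6)^(1/4)×225.8 K = 353.4 K.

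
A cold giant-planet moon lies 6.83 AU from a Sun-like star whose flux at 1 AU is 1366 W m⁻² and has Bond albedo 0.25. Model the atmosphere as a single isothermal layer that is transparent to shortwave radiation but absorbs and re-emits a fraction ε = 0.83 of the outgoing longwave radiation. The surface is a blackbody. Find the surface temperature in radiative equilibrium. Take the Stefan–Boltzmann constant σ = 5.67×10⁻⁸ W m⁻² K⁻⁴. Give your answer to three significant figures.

By the inverse-square law, S = 1366/6.83² = 29.28 W m⁻².
At the top of the atmosphere, σT_e⁴ = S(1−α)/4 = 5.490 W m⁻², giving T_e = 99.20 K.
Surface balance with a leaky layer gives σT_s⁴ = σT_e⁴·2/(2−ε), so T_s = T_e·[2/(2−0.83)]^(1/4) = 113.4 K.

113 kelvin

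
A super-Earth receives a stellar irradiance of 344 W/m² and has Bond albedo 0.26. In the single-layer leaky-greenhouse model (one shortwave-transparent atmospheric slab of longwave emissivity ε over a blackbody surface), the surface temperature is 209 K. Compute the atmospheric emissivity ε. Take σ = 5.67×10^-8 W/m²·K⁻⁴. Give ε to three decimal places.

Effective temperature: T_e = [S(1−α)/(4σ)]^(1/4) = 183.0 K.
Since (2−ε)/2 = (T_e/T_s)⁴ = 0.5883, ε = 0.8235.

0.823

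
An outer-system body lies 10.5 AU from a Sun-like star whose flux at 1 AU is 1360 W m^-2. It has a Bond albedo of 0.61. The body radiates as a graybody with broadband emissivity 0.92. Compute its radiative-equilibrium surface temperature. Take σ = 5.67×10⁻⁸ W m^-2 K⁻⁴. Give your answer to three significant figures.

Irradiance scales as 1/d², so S = 1360 W m^-2 × (1/10.5)² = 12.34 W m^-2.
Absorbed flux (global mean): S(1−α)/4 = 12.34·0.39/4 = 1.203 W m^-2.
Radiative balance εσT⁴ = 1.203 gives T = [1.203/(0.92·σ)]^(1/4) = 69.29 K.

69.3 K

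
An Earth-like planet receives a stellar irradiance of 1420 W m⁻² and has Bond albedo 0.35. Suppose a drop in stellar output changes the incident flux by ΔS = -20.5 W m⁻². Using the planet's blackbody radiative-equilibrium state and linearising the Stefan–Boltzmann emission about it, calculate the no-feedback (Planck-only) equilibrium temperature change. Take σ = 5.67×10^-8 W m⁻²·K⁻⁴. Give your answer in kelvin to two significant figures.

-0.91 K

Unperturbed T_e = [1420·(1−0.35)/(4σ)]^¼ = 252.6 K.
Only a fraction (1−α) is absorbed and it's spread over 4πR², so ΔF = (1−α)ΔS/4 = -3.331 W m⁻².
The Planck feedback parameter is 4σT_e³ = 3.654 W m⁻²/K.
So ΔT₀ = -3.331/3.654 = -0.912 K.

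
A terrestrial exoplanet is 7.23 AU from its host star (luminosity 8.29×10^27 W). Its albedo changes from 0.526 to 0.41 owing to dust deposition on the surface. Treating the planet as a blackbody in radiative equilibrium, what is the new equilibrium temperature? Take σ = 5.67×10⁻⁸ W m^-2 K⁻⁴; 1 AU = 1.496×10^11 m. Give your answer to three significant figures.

d = 7.23 × 1.496×10^11 m = 1.082×10^12 m.
Spreading L over a sphere of radius d: S = 8.29×10^27/(4π·1.08×10^12²) = 563.9 W m^-2.
T₂ = [S(1−α₂)/(4σ)]^(1/4) = [563.9·0.59/(4σ)]^(1/4) = 195.7 K.

196 K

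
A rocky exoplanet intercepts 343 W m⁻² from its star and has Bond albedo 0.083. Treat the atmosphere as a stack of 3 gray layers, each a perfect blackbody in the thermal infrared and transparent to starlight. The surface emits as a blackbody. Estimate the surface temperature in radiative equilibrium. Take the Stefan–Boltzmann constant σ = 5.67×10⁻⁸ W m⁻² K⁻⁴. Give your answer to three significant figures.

Top-of-atmosphere balance: σT_e⁴ = S(1−α)/4 = 78.63 W m⁻² → T_e = 193.0 K.
With N = 3 opaque layers, T_s = (N+1)^(1/4)·T_e = 4^(1/4)·193.0 = 272.9 K.

273 K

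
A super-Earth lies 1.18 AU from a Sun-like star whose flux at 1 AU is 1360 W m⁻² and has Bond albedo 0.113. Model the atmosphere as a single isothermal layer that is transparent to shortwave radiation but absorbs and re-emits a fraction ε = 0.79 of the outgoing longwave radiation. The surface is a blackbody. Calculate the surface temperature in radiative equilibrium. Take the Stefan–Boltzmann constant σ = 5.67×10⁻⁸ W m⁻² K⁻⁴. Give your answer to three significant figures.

282 K

Flux at the orbit: S = 1360/(1.18)² = 976.7 W m⁻².
The planet radiates to space at T_e = [S(1−α)/(4σ)]^(1/4) = 248.6 K.
For a single slab of emissivity ε, T_s⁴ = 2T_e⁴/(2−ε); thus T_s = 248.6·(1.653)^(1/4) = 281.9 K.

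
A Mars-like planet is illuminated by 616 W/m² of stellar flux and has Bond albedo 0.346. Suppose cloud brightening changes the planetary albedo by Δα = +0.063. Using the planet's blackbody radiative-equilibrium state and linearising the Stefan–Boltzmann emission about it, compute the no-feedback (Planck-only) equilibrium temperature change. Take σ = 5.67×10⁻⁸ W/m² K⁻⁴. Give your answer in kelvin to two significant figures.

-4.9 K

Unperturbed T_e = [616.0·(1−0.346)/(4σ)]^¼ = 205.3 K.
The change in absorbed flux is Δ[S(1−α)/4] = −SΔα/4 = -9.702 W/m².
Planck response: λ_P = 4σT_e³ = 4·5.67×10⁻⁸·(205.3)³ = 1.962 W/m²/K.
ΔT₀ = ΔF/λ_P = -9.702/1.962 = -4.94 K.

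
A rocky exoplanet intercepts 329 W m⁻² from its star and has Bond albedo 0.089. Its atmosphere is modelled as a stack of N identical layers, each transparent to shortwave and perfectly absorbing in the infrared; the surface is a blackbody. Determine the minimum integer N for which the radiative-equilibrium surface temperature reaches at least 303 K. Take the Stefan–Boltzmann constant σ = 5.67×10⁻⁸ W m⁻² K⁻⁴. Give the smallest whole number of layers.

OLR = S(1−α)/4 = 74.93 W m⁻²; the top layer radiates at T_e = 190.7 K.
T_s = (N+1)^(1/4)·T_e ≥ 303 K requires N+1 ≥ (T_s/T_e)⁴ = (303/190.7)⁴ = 6.378.
So N ≥ 5.378; the smallest integer is N = 6.

6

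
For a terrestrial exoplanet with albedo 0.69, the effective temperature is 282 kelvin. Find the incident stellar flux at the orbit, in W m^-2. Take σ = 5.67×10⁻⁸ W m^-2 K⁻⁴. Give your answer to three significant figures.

Invert the energy balance for S: S = 4σT⁴/(1−α).
The emitted flux is σT⁴ = 358.6 W m^-2.
S = 4·358.6/0.31 = 4627 W m^-2.

4630 W m^-2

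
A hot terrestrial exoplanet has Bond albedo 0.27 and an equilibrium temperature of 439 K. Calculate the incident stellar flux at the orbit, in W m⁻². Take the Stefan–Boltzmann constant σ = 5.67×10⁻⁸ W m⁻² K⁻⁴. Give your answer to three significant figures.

11500 W m⁻²

From S(1−α)/4 = σT⁴: S = 4σT⁴/(1−α).
σT⁴ = 5.67×10⁻⁸·(439)⁴ = 2106 W m⁻².
So S = 4×2106/(1−0.27) = 11540 W m⁻².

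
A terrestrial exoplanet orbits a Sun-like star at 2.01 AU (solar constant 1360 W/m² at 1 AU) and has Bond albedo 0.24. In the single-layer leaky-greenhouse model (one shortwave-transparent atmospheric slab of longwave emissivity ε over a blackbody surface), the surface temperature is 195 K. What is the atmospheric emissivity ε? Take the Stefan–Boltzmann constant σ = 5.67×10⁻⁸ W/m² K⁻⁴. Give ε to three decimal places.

0.440

Flux at the orbit: S = 1360/(2.01)² = 336.6 W/m².
Effective temperature: T_e = [S(1−α)/(4σ)]^(1/4) = 183.3 K.
T_s⁴ = T_e⁴·2/(2−ε) → ε = 2 − 2(T_e/T_s)⁴ = 2 − 2·(183.3/195)⁴ = 0.4397.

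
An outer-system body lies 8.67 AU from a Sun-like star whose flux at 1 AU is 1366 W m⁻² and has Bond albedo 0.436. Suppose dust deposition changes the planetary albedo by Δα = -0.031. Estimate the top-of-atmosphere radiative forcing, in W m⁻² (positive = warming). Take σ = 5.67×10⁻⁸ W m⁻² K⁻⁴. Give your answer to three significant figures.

0.141 W m⁻²

Irradiance scales as 1/d², so S = 1366 W m⁻² × (1/8.67)² = 18.17 W m⁻².
ΔF = −(S/4)Δα = −(18.17/4)×(-0.031) = 0.1408 W m⁻².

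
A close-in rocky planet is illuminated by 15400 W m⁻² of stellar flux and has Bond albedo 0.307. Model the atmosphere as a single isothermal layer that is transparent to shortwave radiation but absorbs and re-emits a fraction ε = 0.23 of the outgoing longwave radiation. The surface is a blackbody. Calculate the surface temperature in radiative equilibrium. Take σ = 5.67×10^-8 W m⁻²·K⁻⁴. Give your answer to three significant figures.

480 kelvin

The planet radiates to space at T_e = [S(1−α)/(4σ)]^(1/4) = 465.7 K.
Surface balance with a leaky layer gives σT_s⁴ = σT_e⁴·2/(2−ε), so T_s = T_e·[2/(2−0.23)]^(1/4) = 480.2 K.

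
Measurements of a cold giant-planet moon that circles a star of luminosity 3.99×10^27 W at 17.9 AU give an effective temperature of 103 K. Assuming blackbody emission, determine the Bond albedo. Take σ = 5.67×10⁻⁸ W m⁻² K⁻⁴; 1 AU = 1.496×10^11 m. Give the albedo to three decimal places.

0.424

Orbital distance: d = 17.9 AU = 2.678×10^12 m.
Flux at the orbit: S = L/(4πd²) = 3.99×10^27/(4π·(2.68×10^12)²) = 44.28 W m⁻².
Energy balance: S(1−α)/4 = σT⁴, so 1−α = 4σT⁴/S.
σT⁴ = 6.382 W m⁻², so 4σT⁴ = 25.53 W m⁻².
1−α = 25.53/44.28 = 0.5765, so α = 0.4235.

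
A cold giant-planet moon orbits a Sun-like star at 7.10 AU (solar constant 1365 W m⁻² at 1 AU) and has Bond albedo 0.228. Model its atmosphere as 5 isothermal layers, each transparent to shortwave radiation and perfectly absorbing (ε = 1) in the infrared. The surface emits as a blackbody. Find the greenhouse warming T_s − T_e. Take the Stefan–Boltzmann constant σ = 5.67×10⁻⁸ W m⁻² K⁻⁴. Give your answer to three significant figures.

55.4 K

Irradiance scales as 1/d², so S = 1365 W m⁻² × (1/7.10)² = 27.08 W m⁻².
Top-of-atmosphere balance: σT_e⁴ = S(1−α)/4 = 5.226 W m⁻² → T_e = 97.98 K.
Surface: T_s = (6)^¼·T_e = 153.4 K.
Warming: T_s − T_e = 55.37 K.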